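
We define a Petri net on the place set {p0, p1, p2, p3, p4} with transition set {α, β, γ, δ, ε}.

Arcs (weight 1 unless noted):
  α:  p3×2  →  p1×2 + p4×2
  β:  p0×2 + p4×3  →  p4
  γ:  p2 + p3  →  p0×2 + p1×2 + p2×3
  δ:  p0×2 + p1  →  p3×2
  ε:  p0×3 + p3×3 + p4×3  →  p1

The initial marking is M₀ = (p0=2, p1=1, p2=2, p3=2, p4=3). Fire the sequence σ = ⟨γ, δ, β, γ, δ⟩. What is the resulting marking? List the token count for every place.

(p0=0, p1=3, p2=6, p3=4, p4=1)

step 1: fire γ:  (p0=2, p1=1, p2=2, p3=2, p4=3) → (p0=4, p1=3, p2=4, p3=1, p4=3)
step 2: fire δ:  (p0=4, p1=3, p2=4, p3=1, p4=3) → (p0=2, p1=2, p2=4, p3=3, p4=3)
step 3: fire β:  (p0=2, p1=2, p2=4, p3=3, p4=3) → (p0=0, p1=2, p2=4, p3=3, p4=1)
step 4: fire γ:  (p0=0, p1=2, p2=4, p3=3, p4=1) → (p0=2, p1=4, p2=6, p3=2, p4=1)
step 5: fire δ:  (p0=2, p1=4, p2=6, p3=2, p4=1) → (p0=0, p1=3, p2=6, p3=4, p4=1)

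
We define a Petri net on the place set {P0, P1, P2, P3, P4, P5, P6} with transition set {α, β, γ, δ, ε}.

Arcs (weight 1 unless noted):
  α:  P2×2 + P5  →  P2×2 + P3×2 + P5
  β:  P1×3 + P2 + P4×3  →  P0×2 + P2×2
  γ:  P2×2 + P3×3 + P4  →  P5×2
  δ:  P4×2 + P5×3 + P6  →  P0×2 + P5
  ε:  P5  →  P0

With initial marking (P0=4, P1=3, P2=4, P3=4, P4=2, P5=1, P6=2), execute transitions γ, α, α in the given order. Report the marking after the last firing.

step 1: fire γ:  (P0=4, P1=3, P2=4, P3=4, P4=2, P5=1, P6=2) → (P0=4, P1=3, P2=2, P3=1, P4=1, P5=3, P6=2)
step 2: fire α:  (P0=4, P1=3, P2=2, P3=1, P4=1, P5=3, P6=2) → (P0=4, P1=3, P2=2, P3=3, P4=1, P5=3, P6=2)
step 3: fire α:  (P0=4, P1=3, P2=2, P3=3, P4=1, P5=3, P6=2) → (P0=4, P1=3, P2=2, P3=5, P4=1, P5=3, P6=2)

(P0=4, P1=3, P2=2, P3=5, P4=1, P5=3, P6=2)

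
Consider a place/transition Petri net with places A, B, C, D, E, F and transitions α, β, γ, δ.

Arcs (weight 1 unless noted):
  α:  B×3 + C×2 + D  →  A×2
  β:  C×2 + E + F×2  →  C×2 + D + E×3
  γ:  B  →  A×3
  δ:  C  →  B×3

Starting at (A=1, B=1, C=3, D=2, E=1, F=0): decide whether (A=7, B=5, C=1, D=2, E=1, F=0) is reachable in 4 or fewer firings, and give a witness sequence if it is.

step 1: fire γ:  (A=1, B=1, C=3, D=2, E=1, F=0) → (A=4, B=0, C=3, D=2, E=1, F=0)
step 2: fire δ:  (A=4, B=0, C=3, D=2, E=1, F=0) → (A=4, B=3, C=2, D=2, E=1, F=0)
step 3: fire γ:  (A=4, B=3, C=2, D=2, E=1, F=0) → (A=7, B=2, C=2, D=2, E=1, F=0)
step 4: fire δ:  (A=7, B=2, C=2, D=2, E=1, F=0) → (A=7, B=5, C=1, D=2, E=1, F=0)

YES — reachable via ⟨γ, δ, γ, δ⟩ (4 firings)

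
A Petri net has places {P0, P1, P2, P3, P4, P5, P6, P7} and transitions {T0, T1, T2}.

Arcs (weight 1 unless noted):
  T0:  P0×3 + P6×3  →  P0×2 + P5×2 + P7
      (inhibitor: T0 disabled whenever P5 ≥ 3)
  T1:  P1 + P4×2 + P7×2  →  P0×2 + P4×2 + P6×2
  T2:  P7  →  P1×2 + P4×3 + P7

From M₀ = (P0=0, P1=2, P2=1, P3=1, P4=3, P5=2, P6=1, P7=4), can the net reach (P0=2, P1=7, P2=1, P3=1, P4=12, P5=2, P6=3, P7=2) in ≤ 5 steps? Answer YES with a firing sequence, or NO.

step 1: fire T1:  (P0=0, P1=2, P2=1, P3=1, P4=3, P5=2, P6=1, P7=4) → (P0=2, P1=1, P2=1, P3=1, P4=3, P5=2, P6=3, P7=2)
step 2: fire T2:  (P0=2, P1=1, P2=1, P3=1, P4=3, P5=2, P6=3, P7=2) → (P0=2, P1=3, P2=1, P3=1, P4=6, P5=2, P6=3, P7=2)
step 3: fire T2:  (P0=2, P1=3, P2=1, P3=1, P4=6, P5=2, P6=3, P7=2) → (P0=2, P1=5, P2=1, P3=1, P4=9, P5=2, P6=3, P7=2)
step 4: fire T2:  (P0=2, P1=5, P2=1, P3=1, P4=9, P5=2, P6=3, P7=2) → (P0=2, P1=7, P2=1, P3=1, P4=12, P5=2, P6=3, P7=2)

YES — reachable via ⟨T1, T2, T2, T2⟩ (4 firings)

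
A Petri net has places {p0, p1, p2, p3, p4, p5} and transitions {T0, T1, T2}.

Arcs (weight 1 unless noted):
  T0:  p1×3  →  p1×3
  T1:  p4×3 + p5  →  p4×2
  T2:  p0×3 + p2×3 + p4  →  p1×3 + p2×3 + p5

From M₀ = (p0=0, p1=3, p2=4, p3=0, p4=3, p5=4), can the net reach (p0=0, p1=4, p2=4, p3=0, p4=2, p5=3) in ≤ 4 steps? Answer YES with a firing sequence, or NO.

depth 0: 1 marking
depth 1: 2 markings reached so far
depth 2: 2 markings reached so far
(frontier empty at depth 2; search complete)
target is not among the 2 markings reachable within 4 steps

NO — not reachable within 4 firings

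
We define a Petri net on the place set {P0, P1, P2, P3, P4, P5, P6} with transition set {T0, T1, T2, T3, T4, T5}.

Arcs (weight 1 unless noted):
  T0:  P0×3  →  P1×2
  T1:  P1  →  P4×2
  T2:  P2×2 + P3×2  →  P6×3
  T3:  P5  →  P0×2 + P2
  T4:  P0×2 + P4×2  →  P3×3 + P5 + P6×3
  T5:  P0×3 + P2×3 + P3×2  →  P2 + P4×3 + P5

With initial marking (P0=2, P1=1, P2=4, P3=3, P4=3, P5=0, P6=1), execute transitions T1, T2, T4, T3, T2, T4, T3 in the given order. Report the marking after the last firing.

(P0=2, P1=0, P2=2, P3=5, P4=1, P5=0, P6=13)

step 1: fire T1:  (P0=2, P1=1, P2=4, P3=3, P4=3, P5=0, P6=1) → (P0=2, P1=0, P2=4, P3=3, P4=5, P5=0, P6=1)
step 2: fire T2:  (P0=2, P1=0, P2=4, P3=3, P4=5, P5=0, P6=1) → (P0=2, P1=0, P2=2, P3=1, P4=5, P5=0, P6=4)
step 3: fire T4:  (P0=2, P1=0, P2=2, P3=1, P4=5, P5=0, P6=4) → (P0=0, P1=0, P2=2, P3=4, P4=3, P5=1, P6=7)
step 4: fire T3:  (P0=0, P1=0, P2=2, P3=4, P4=3, P5=1, P6=7) → (P0=2, P1=0, P2=3, P3=4, P4=3, P5=0, P6=7)
step 5: fire T2:  (P0=2, P1=0, P2=3, P3=4, P4=3, P5=0, P6=7) → (P0=2, P1=0, P2=1, P3=2, P4=3, P5=0, P6=10)
step 6: fire T4:  (P0=2, P1=0, P2=1, P3=2, P4=3, P5=0, P6=10) → (P0=0, P1=0, P2=1, P3=5, P4=1, P5=1, P6=13)
step 7: fire T3:  (P0=0, P1=0, P2=1, P3=5, P4=1, P5=1, P6=13) → (P0=2, P1=0, P2=2, P3=5, P4=1, P5=0, P6=13)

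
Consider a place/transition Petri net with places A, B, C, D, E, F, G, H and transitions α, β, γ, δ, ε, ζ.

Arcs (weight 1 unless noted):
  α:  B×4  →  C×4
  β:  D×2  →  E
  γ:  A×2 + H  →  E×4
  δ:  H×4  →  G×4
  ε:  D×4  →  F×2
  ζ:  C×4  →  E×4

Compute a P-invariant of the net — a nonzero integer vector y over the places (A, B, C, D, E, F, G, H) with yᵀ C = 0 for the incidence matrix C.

y = (A:4, B:2, C:2, D:1, E:2, F:2, G:0, H:0)

Incidence matrix C (rows=places, cols=transitions):
        α    β    γ    δ    ε    ζ
    A   0    0   -2    0    0    0
    B  -4    0    0    0    0    0
    C   4    0    0    0    0   -4
    D   0   -2    0    0   -4    0
    E   0    1    4    0    0    4
    F   0    0    0    0    2    0
    G   0    0    0    4    0    0
    H   0    0   -1   -4    0    0

Candidate y = [4, 2, 2, 1, 2, 2, 0, 0]; check y·C column-wise:
  col α: 4·0 + 2·-4 + 2·4 + 1·0 + 2·0 + 2·0 = 0
  col β: 4·0 + 2·0 + 2·0 + 1·-2 + 2·1 + 2·0 = 0
  col γ: 4·-2 + 2·0 + 2·0 + 1·0 + 2·4 + 2·0 + 0·-1 = 0
  col δ: 4·0 + 2·0 + 2·0 + 1·0 + 2·0 + 2·0 + 0·4 + 0·-4 = 0
  col ε: 4·0 + 2·0 + 2·0 + 1·-4 + 2·0 + 2·2 = 0
  col ζ: 4·0 + 2·0 + 2·-4 + 1·0 + 2·4 + 2·0 = 0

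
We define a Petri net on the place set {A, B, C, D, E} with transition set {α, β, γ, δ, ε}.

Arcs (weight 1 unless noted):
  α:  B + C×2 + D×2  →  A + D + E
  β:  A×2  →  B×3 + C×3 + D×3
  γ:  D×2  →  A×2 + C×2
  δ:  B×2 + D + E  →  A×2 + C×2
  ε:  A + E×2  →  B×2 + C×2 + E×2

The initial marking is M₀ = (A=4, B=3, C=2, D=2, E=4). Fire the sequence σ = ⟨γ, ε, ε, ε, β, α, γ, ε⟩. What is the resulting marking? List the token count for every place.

(A=3, B=13, C=15, D=0, E=5)

step 1: fire γ:  (A=4, B=3, C=2, D=2, E=4) → (A=6, B=3, C=4, D=0, E=4)
step 2: fire ε:  (A=6, B=3, C=4, D=0, E=4) → (A=5, B=5, C=6, D=0, E=4)
step 3: fire ε:  (A=5, B=5, C=6, D=0, E=4) → (A=4, B=7, C=8, D=0, E=4)
step 4: fire ε:  (A=4, B=7, C=8, D=0, E=4) → (A=3, B=9, C=10, D=0, E=4)
step 5: fire β:  (A=3, B=9, C=10, D=0, E=4) → (A=1, B=12, C=13, D=3, E=4)
step 6: fire α:  (A=1, B=12, C=13, D=3, E=4) → (A=2, B=11, C=11, D=2, E=5)
step 7: fire γ:  (A=2, B=11, C=11, D=2, E=5) → (A=4, B=11, C=13, D=0, E=5)
step 8: fire ε:  (A=4, B=11, C=13, D=0, E=5) → (A=3, B=13, C=15, D=0, E=5)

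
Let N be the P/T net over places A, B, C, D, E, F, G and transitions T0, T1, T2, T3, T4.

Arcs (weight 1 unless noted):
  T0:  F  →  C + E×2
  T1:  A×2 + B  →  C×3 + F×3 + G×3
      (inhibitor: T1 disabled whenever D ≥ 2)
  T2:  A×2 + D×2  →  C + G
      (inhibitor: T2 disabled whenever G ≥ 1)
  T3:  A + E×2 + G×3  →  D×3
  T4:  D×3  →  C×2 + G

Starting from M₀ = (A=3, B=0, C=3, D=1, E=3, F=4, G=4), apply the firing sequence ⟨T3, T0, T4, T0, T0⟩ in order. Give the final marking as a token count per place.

(A=2, B=0, C=8, D=1, E=7, F=1, G=2)

step 1: fire T3:  (A=3, B=0, C=3, D=1, E=3, F=4, G=4) → (A=2, B=0, C=3, D=4, E=1, F=4, G=1)
step 2: fire T0:  (A=2, B=0, C=3, D=4, E=1, F=4, G=1) → (A=2, B=0, C=4, D=4, E=3, F=3, G=1)
step 3: fire T4:  (A=2, B=0, C=4, D=4, E=3, F=3, G=1) → (A=2, B=0, C=6, D=1, E=3, F=3, G=2)
step 4: fire T0:  (A=2, B=0, C=6, D=1, E=3, F=3, G=2) → (A=2, B=0, C=7, D=1, E=5, F=2, G=2)
step 5: fire T0:  (A=2, B=0, C=7, D=1, E=5, F=2, G=2) → (A=2, B=0, C=8, D=1, E=7, F=1, G=2)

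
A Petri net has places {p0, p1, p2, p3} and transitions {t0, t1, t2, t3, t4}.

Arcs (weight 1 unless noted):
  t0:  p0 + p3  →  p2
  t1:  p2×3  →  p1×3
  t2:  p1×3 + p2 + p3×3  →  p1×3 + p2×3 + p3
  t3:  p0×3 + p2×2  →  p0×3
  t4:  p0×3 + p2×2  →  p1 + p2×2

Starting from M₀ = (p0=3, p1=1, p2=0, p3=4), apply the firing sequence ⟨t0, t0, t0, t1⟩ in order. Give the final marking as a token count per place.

step 1: fire t0:  (p0=3, p1=1, p2=0, p3=4) → (p0=2, p1=1, p2=1, p3=3)
step 2: fire t0:  (p0=2, p1=1, p2=1, p3=3) → (p0=1, p1=1, p2=2, p3=2)
step 3: fire t0:  (p0=1, p1=1, p2=2, p3=2) → (p0=0, p1=1, p2=3, p3=1)
step 4: fire t1:  (p0=0, p1=1, p2=3, p3=1) → (p0=0, p1=4, p2=0, p3=1)

(p0=0, p1=4, p2=0, p3=1)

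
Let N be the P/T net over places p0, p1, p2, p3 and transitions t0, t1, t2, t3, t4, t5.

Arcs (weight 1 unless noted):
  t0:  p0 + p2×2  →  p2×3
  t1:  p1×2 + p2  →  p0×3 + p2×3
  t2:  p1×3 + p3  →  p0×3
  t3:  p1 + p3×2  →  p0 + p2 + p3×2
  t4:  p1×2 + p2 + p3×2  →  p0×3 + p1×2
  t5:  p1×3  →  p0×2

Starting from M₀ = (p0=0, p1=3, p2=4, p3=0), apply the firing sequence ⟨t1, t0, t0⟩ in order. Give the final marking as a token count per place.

(p0=1, p1=1, p2=8, p3=0)

step 1: fire t1:  (p0=0, p1=3, p2=4, p3=0) → (p0=3, p1=1, p2=6, p3=0)
step 2: fire t0:  (p0=3, p1=1, p2=6, p3=0) → (p0=2, p1=1, p2=7, p3=0)
step 3: fire t0:  (p0=2, p1=1, p2=7, p3=0) → (p0=1, p1=1, p2=8, p3=0)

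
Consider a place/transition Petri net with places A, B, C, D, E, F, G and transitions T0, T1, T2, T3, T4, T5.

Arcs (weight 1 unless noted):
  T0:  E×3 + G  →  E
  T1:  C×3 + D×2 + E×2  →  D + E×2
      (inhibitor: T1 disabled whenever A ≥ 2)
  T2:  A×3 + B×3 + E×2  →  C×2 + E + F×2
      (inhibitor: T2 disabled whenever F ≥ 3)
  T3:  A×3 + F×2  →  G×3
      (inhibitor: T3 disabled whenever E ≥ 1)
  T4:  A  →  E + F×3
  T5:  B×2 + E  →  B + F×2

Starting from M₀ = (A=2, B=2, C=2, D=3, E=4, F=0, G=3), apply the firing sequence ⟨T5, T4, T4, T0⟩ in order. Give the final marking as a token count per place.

(A=0, B=1, C=2, D=3, E=3, F=8, G=2)

step 1: fire T5:  (A=2, B=2, C=2, D=3, E=4, F=0, G=3) → (A=2, B=1, C=2, D=3, E=3, F=2, G=3)
step 2: fire T4:  (A=2, B=1, C=2, D=3, E=3, F=2, G=3) → (A=1, B=1, C=2, D=3, E=4, F=5, G=3)
step 3: fire T4:  (A=1, B=1, C=2, D=3, E=4, F=5, G=3) → (A=0, B=1, C=2, D=3, E=5, F=8, G=3)
step 4: fire T0:  (A=0, B=1, C=2, D=3, E=5, F=8, G=3) → (A=0, B=1, C=2, D=3, E=3, F=8, G=2)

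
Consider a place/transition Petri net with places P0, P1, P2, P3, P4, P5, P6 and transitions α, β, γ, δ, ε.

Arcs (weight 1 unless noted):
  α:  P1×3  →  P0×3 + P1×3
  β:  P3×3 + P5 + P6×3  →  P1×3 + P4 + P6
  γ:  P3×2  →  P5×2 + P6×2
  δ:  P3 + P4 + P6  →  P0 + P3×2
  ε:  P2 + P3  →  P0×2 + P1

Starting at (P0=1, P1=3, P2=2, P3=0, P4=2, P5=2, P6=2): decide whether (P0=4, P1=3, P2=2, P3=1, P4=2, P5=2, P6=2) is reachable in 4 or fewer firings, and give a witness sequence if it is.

NO — not reachable within 4 firings

depth 0: 1 marking
depth 1: 2 markings reached so far
depth 2: 3 markings reached so far
depth 3: 4 markings reached so far
depth 4: 5 markings reached so far
target is not among the 5 markings reachable within 4 steps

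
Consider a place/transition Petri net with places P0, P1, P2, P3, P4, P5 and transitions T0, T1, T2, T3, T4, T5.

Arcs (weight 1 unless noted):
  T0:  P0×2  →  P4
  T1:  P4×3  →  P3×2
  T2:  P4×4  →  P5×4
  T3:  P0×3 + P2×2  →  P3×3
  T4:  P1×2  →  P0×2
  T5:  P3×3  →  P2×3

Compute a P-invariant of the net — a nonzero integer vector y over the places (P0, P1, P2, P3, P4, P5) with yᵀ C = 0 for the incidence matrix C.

y = (P0:1, P1:1, P2:3, P3:3, P4:2, P5:2)

Incidence matrix C (rows=places, cols=transitions):
       T0   T1   T2   T3   T4   T5
   P0  -2    0    0   -3    2    0
   P1   0    0    0    0   -2    0
   P2   0    0    0   -2    0    3
   P3   0    2    0    3    0   -3
   P4   1   -3   -4    0    0    0
   P5   0    0    4    0    0    0

Candidate y = [1, 1, 3, 3, 2, 2]; check y·C column-wise:
  col T0: 1·-2 + 1·0 + 3·0 + 3·0 + 2·1 + 2·0 = 0
  col T1: 1·0 + 1·0 + 3·0 + 3·2 + 2·-3 + 2·0 = 0
  col T2: 1·0 + 1·0 + 3·0 + 3·0 + 2·-4 + 2·4 = 0
  col T3: 1·-3 + 1·0 + 3·-2 + 3·3 + 2·0 + 2·0 = 0
  col T4: 1·2 + 1·-2 + 3·0 + 3·0 + 2·0 + 2·0 = 0
  col T5: 1·0 + 1·0 + 3·3 + 3·-3 + 2·0 + 2·0 = 0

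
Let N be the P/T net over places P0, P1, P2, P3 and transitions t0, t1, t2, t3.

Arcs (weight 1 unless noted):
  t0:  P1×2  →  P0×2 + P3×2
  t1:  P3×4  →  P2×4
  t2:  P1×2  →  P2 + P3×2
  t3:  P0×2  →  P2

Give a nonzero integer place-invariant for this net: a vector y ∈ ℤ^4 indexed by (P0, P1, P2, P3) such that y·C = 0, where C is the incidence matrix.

y = (P0:1, P1:3, P2:2, P3:2)

Incidence matrix C (rows=places, cols=transitions):
       t0   t1   t2   t3
   P0   2    0    0   -2
   P1  -2    0   -2    0
   P2   0    4    1    1
   P3   2   -4    2    0

Candidate y = [1, 3, 2, 2]; check y·C column-wise:
  col t0: 1·2 + 3·-2 + 2·0 + 2·2 = 0
  col t1: 1·0 + 3·0 + 2·4 + 2·-4 = 0
  col t2: 1·0 + 3·-2 + 2·1 + 2·2 = 0
  col t3: 1·-2 + 3·0 + 2·1 + 2·0 = 0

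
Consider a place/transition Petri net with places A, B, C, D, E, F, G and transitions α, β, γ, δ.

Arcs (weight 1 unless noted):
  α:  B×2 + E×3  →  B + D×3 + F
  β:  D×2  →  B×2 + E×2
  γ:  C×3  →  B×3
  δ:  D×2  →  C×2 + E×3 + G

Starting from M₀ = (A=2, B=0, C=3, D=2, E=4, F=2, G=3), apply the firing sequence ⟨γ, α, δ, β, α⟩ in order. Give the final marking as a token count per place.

(A=2, B=3, C=2, D=4, E=3, F=4, G=4)

step 1: fire γ:  (A=2, B=0, C=3, D=2, E=4, F=2, G=3) → (A=2, B=3, C=0, D=2, E=4, F=2, G=3)
step 2: fire α:  (A=2, B=3, C=0, D=2, E=4, F=2, G=3) → (A=2, B=2, C=0, D=5, E=1, F=3, G=3)
step 3: fire δ:  (A=2, B=2, C=0, D=5, E=1, F=3, G=3) → (A=2, B=2, C=2, D=3, E=4, F=3, G=4)
step 4: fire β:  (A=2, B=2, C=2, D=3, E=4, F=3, G=4) → (A=2, B=4, C=2, D=1, E=6, F=3, G=4)
step 5: fire α:  (A=2, B=4, C=2, D=1, E=6, F=3, G=4) → (A=2, B=3, C=2, D=4, E=3, F=4, G=4)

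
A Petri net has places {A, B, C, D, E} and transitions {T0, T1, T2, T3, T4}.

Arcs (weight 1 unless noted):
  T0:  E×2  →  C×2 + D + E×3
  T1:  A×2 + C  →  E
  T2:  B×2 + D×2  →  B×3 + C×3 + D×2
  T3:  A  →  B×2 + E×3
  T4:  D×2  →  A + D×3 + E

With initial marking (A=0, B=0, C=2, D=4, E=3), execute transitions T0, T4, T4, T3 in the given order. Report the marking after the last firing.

(A=1, B=2, C=4, D=7, E=9)

step 1: fire T0:  (A=0, B=0, C=2, D=4, E=3) → (A=0, B=0, C=4, D=5, E=4)
step 2: fire T4:  (A=0, B=0, C=4, D=5, E=4) → (A=1, B=0, C=4, D=6, E=5)
step 3: fire T4:  (A=1, B=0, C=4, D=6, E=5) → (A=2, B=0, C=4, D=7, E=6)
step 4: fire T3:  (A=2, B=0, C=4, D=7, E=6) → (A=1, B=2, C=4, D=7, E=9)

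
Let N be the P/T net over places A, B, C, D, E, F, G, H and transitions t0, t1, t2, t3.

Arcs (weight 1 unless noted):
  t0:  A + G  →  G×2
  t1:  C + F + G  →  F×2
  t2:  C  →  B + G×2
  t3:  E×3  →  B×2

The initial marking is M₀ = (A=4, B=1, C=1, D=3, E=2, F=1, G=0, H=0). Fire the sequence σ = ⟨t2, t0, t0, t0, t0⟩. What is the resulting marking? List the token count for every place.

step 1: fire t2:  (A=4, B=1, C=1, D=3, E=2, F=1, G=0, H=0) → (A=4, B=2, C=0, D=3, E=2, F=1, G=2, H=0)
step 2: fire t0:  (A=4, B=2, C=0, D=3, E=2, F=1, G=2, H=0) → (A=3, B=2, C=0, D=3, E=2, F=1, G=3, H=0)
step 3: fire t0:  (A=3, B=2, C=0, D=3, E=2, F=1, G=3, H=0) → (A=2, B=2, C=0, D=3, E=2, F=1, G=4, H=0)
step 4: fire t0:  (A=2, B=2, C=0, D=3, E=2, F=1, G=4, H=0) → (A=1, B=2, C=0, D=3, E=2, F=1, G=5, H=0)
step 5: fire t0:  (A=1, B=2, C=0, D=3, E=2, F=1, G=5, H=0) → (A=0, B=2, C=0, D=3, E=2, F=1, G=6, H=0)

(A=0, B=2, C=0, D=3, E=2, F=1, G=6, H=0)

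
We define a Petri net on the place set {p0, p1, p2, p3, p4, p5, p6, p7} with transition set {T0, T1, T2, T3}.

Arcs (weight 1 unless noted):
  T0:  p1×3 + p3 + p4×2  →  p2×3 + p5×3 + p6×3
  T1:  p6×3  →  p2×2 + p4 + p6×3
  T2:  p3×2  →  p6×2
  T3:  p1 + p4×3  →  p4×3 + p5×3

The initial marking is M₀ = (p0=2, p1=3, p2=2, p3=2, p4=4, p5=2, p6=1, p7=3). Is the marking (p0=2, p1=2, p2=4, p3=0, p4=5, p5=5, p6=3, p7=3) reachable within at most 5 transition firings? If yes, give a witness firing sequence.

step 1: fire T2:  (p0=2, p1=3, p2=2, p3=2, p4=4, p5=2, p6=1, p7=3) → (p0=2, p1=3, p2=2, p3=0, p4=4, p5=2, p6=3, p7=3)
step 2: fire T1:  (p0=2, p1=3, p2=2, p3=0, p4=4, p5=2, p6=3, p7=3) → (p0=2, p1=3, p2=4, p3=0, p4=5, p5=2, p6=3, p7=3)
step 3: fire T3:  (p0=2, p1=3, p2=4, p3=0, p4=5, p5=2, p6=3, p7=3) → (p0=2, p1=2, p2=4, p3=0, p4=5, p5=5, p6=3, p7=3)

YES — reachable via ⟨T2, T1, T3⟩ (3 firings)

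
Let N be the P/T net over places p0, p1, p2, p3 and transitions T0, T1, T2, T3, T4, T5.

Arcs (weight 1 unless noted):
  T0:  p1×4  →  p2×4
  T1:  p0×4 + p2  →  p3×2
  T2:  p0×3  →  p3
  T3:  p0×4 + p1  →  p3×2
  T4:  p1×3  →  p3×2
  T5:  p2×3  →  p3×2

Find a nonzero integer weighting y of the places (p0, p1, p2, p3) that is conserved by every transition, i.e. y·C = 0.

y = (p0:1, p1:2, p2:2, p3:3)

Incidence matrix C (rows=places, cols=transitions):
       T0   T1   T2   T3   T4   T5
   p0   0   -4   -3   -4    0    0
   p1  -4    0    0   -1   -3    0
   p2   4   -1    0    0    0   -3
   p3   0    2    1    2    2    2

Candidate y = [1, 2, 2, 3]; check y·C column-wise:
  col T0: 1·0 + 2·-4 + 2·4 + 3·0 = 0
  col T1: 1·-4 + 2·0 + 2·-1 + 3·2 = 0
  col T2: 1·-3 + 2·0 + 2·0 + 3·1 = 0
  col T3: 1·-4 + 2·-1 + 2·0 + 3·2 = 0
  col T4: 1·0 + 2·-3 + 2·0 + 3·2 = 0
  col T5: 1·0 + 2·0 + 2·-3 + 3·2 = 0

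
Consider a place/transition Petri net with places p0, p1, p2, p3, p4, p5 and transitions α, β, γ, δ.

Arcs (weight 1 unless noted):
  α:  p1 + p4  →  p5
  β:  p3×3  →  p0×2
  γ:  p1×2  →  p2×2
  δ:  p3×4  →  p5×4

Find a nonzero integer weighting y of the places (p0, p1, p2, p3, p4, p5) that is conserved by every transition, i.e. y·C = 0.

y = (p0:0, p1:1, p2:1, p3:0, p4:-1, p5:0)

Incidence matrix C (rows=places, cols=transitions):
        α    β    γ    δ
   p0   0    2    0    0
   p1  -1    0   -2    0
   p2   0    0    2    0
   p3   0   -3    0   -4
   p4  -1    0    0    0
   p5   1    0    0    4

Candidate y = [0, 1, 1, 0, -1, 0]; check y·C column-wise:
  col α: 1·-1 + 1·0 + -1·-1 + 0·1 = 0
  col β: 0·2 + 1·0 + 1·0 + 0·-3 + -1·0 = 0
  col γ: 1·-2 + 1·2 + -1·0 = 0
  col δ: 1·0 + 1·0 + 0·-4 + -1·0 + 0·4 = 0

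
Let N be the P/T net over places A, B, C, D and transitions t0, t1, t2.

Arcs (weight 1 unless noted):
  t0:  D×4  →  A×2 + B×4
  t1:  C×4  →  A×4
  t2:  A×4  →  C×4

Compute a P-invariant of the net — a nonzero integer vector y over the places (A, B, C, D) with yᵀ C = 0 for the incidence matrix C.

Incidence matrix C (rows=places, cols=transitions):
       t0   t1   t2
    A   2    4   -4
    B   4    0    0
    C   0   -4    4
    D  -4    0    0

Candidate y = [2, -1, 2, 0]; check y·C column-wise:
  col t0: 2·2 + -1·4 + 2·0 + 0·-4 = 0
  col t1: 2·4 + -1·0 + 2·-4 = 0
  col t2: 2·-4 + -1·0 + 2·4 = 0

y = (A:2, B:-1, C:2, D:0)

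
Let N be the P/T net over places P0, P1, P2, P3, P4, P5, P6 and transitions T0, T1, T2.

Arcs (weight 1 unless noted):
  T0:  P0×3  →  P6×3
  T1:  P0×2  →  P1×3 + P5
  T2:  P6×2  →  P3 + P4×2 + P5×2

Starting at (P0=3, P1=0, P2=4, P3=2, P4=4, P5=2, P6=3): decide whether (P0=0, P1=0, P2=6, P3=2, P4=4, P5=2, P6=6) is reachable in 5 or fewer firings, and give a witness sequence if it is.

NO — not reachable within 5 firings

depth 0: 1 marking
depth 1: 4 markings reached so far
depth 2: 6 markings reached so far
depth 3: 7 markings reached so far
depth 4: 8 markings reached so far
depth 5: 8 markings reached so far
(frontier empty at depth 5; search complete)
target is not among the 8 markings reachable within 5 steps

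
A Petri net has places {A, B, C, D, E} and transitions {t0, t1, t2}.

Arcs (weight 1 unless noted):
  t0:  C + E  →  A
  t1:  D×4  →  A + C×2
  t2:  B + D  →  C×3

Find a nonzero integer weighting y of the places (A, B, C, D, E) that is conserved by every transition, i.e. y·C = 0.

Incidence matrix C (rows=places, cols=transitions):
       t0   t1   t2
    A   1    1    0
    B   0    0   -1
    C  -1    2    3
    D   0   -4   -1
    E  -1    0    0

Candidate y = [4, 9, 4, 3, 0]; check y·C column-wise:
  col t0: 4·1 + 9·0 + 4·-1 + 3·0 + 0·-1 = 0
  col t1: 4·1 + 9·0 + 4·2 + 3·-4 = 0
  col t2: 4·0 + 9·-1 + 4·3 + 3·-1 = 0

y = (A:4, B:9, C:4, D:3, E:0)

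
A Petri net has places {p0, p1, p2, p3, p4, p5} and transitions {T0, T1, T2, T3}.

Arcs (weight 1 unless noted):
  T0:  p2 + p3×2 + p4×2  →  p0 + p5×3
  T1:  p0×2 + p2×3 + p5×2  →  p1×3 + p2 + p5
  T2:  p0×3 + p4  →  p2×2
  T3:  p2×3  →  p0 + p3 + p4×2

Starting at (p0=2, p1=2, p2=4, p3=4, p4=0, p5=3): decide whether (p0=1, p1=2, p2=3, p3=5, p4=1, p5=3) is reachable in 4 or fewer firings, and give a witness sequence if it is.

NO — not reachable within 4 firings

depth 0: 1 marking
depth 1: 3 markings reached so far
depth 2: 5 markings reached so far
depth 3: 6 markings reached so far
depth 4: 6 markings reached so far
(frontier empty at depth 4; search complete)
target is not among the 6 markings reachable within 4 steps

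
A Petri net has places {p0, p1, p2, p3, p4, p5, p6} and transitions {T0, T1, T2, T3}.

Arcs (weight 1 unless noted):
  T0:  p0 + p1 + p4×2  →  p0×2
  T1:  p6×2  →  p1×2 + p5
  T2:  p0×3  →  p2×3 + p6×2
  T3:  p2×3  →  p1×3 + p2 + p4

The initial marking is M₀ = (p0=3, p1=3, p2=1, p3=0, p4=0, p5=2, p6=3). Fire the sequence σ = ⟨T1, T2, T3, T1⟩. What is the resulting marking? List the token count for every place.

(p0=0, p1=10, p2=2, p3=0, p4=1, p5=4, p6=1)

step 1: fire T1:  (p0=3, p1=3, p2=1, p3=0, p4=0, p5=2, p6=3) → (p0=3, p1=5, p2=1, p3=0, p4=0, p5=3, p6=1)
step 2: fire T2:  (p0=3, p1=5, p2=1, p3=0, p4=0, p5=3, p6=1) → (p0=0, p1=5, p2=4, p3=0, p4=0, p5=3, p6=3)
step 3: fire T3:  (p0=0, p1=5, p2=4, p3=0, p4=0, p5=3, p6=3) → (p0=0, p1=8, p2=2, p3=0, p4=1, p5=3, p6=3)
step 4: fire T1:  (p0=0, p1=8, p2=2, p3=0, p4=1, p5=3, p6=3) → (p0=0, p1=10, p2=2, p3=0, p4=1, p5=4, p6=1)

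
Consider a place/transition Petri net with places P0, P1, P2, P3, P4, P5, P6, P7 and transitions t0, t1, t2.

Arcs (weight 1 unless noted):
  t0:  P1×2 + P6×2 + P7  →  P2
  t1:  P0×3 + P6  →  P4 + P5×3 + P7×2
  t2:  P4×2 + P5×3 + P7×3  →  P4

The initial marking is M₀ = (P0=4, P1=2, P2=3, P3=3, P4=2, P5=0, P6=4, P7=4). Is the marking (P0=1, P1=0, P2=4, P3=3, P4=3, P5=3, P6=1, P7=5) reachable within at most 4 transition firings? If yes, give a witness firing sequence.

YES — reachable via ⟨t0, t1⟩ (2 firings)

step 1: fire t0:  (P0=4, P1=2, P2=3, P3=3, P4=2, P5=0, P6=4, P7=4) → (P0=4, P1=0, P2=4, P3=3, P4=2, P5=0, P6=2, P7=3)
step 2: fire t1:  (P0=4, P1=0, P2=4, P3=3, P4=2, P5=0, P6=2, P7=3) → (P0=1, P1=0, P2=4, P3=3, P4=3, P5=3, P6=1, P7=5)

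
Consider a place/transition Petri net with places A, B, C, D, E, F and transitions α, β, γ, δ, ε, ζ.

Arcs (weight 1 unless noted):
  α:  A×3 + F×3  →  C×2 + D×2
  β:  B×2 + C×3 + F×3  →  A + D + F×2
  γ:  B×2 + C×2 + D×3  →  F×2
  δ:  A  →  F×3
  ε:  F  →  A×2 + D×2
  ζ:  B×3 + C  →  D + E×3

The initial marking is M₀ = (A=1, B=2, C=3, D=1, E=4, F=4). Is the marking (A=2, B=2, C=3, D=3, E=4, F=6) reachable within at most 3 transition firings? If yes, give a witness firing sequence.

step 1: fire δ:  (A=1, B=2, C=3, D=1, E=4, F=4) → (A=0, B=2, C=3, D=1, E=4, F=7)
step 2: fire ε:  (A=0, B=2, C=3, D=1, E=4, F=7) → (A=2, B=2, C=3, D=3, E=4, F=6)

YES — reachable via ⟨δ, ε⟩ (2 firings)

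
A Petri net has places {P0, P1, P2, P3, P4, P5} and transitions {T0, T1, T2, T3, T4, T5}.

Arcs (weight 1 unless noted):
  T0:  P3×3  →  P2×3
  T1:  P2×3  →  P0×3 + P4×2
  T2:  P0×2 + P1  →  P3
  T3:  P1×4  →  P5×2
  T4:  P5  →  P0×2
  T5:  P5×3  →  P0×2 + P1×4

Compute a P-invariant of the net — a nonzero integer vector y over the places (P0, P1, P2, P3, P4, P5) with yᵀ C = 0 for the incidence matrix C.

Incidence matrix C (rows=places, cols=transitions):
       T0   T1   T2   T3   T4   T5
   P0   0    3   -2    0    2    2
   P1   0    0   -1   -4    0    4
   P2   3   -3    0    0    0    0
   P3  -3    0    1    0    0    0
   P4   0    2    0    0    0    0
   P5   0    0    0    2   -1   -3

Candidate y = [1, 1, 3, 3, 3, 2]; check y·C column-wise:
  col T0: 1·0 + 1·0 + 3·3 + 3·-3 + 3·0 + 2·0 = 0
  col T1: 1·3 + 1·0 + 3·-3 + 3·0 + 3·2 + 2·0 = 0
  col T2: 1·-2 + 1·-1 + 3·0 + 3·1 + 3·0 + 2·0 = 0
  col T3: 1·0 + 1·-4 + 3·0 + 3·0 + 3·0 + 2·2 = 0
  col T4: 1·2 + 1·0 + 3·0 + 3·0 + 3·0 + 2·-1 = 0
  col T5: 1·2 + 1·4 + 3·0 + 3·0 + 3·0 + 2·-3 = 0

y = (P0:1, P1:1, P2:3, P3:3, P4:3, P5:2)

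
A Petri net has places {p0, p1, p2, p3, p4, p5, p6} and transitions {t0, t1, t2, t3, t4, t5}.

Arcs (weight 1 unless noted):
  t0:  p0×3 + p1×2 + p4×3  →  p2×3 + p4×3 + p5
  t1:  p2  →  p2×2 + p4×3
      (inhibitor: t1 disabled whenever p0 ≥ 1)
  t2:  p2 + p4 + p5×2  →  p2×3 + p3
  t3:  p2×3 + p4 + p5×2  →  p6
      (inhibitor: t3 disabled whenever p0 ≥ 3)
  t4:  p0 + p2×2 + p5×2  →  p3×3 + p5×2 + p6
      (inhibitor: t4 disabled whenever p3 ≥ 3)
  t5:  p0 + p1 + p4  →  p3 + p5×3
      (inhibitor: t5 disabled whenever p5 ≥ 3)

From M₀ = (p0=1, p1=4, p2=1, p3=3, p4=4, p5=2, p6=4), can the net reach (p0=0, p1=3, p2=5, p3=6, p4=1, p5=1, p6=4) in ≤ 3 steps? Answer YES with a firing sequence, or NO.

step 1: fire t2:  (p0=1, p1=4, p2=1, p3=3, p4=4, p5=2, p6=4) → (p0=1, p1=4, p2=3, p3=4, p4=3, p5=0, p6=4)
step 2: fire t5:  (p0=1, p1=4, p2=3, p3=4, p4=3, p5=0, p6=4) → (p0=0, p1=3, p2=3, p3=5, p4=2, p5=3, p6=4)
step 3: fire t2:  (p0=0, p1=3, p2=3, p3=5, p4=2, p5=3, p6=4) → (p0=0, p1=3, p2=5, p3=6, p4=1, p5=1, p6=4)

YES — reachable via ⟨t2, t5, t2⟩ (3 firings)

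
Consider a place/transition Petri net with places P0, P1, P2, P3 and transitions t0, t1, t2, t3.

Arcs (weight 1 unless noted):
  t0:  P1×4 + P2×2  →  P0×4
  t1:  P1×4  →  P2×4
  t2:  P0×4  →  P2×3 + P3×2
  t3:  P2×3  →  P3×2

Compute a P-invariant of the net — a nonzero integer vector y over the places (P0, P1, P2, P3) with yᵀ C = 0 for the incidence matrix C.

Incidence matrix C (rows=places, cols=transitions):
       t0   t1   t2   t3
   P0   4    0   -4    0
   P1  -4   -4    0    0
   P2  -2    4    3   -3
   P3   0    0    2    2

Candidate y = [3, 2, 2, 3]; check y·C column-wise:
  col t0: 3·4 + 2·-4 + 2·-2 + 3·0 = 0
  col t1: 3·0 + 2·-4 + 2·4 + 3·0 = 0
  col t2: 3·-4 + 2·0 + 2·3 + 3·2 = 0
  col t3: 3·0 + 2·0 + 2·-3 + 3·2 = 0

y = (P0:3, P1:2, P2:2, P3:3)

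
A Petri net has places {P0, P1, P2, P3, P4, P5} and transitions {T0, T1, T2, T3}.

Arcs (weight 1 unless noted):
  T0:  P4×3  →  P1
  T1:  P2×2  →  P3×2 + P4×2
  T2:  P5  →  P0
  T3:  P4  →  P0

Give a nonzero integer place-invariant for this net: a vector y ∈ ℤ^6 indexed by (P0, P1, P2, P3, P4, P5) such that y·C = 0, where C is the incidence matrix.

y = (P0:0, P1:0, P2:1, P3:1, P4:0, P5:0)

Incidence matrix C (rows=places, cols=transitions):
       T0   T1   T2   T3
   P0   0    0    1    1
   P1   1    0    0    0
   P2   0   -2    0    0
   P3   0    2    0    0
   P4  -3    2    0   -1
   P5   0    0   -1    0

Candidate y = [0, 0, 1, 1, 0, 0]; check y·C column-wise:
  col T0: 0·1 + 1·0 + 1·0 + 0·-3 = 0
  col T1: 1·-2 + 1·2 + 0·2 = 0
  col T2: 0·1 + 1·0 + 1·0 + 0·-1 = 0
  col T3: 0·1 + 1·0 + 1·0 + 0·-1 = 0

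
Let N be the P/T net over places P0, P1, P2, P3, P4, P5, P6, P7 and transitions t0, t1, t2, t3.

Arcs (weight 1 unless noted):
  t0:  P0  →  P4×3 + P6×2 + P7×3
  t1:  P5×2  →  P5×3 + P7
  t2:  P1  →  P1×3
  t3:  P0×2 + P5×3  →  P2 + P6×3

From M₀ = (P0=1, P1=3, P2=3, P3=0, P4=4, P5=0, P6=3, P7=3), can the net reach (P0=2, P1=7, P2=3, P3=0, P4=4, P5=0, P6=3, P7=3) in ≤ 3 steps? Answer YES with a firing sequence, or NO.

NO — not reachable within 3 firings

depth 0: 1 marking
depth 1: 3 markings reached so far
depth 2: 5 markings reached so far
depth 3: 7 markings reached so far
target is not among the 7 markings reachable within 3 steps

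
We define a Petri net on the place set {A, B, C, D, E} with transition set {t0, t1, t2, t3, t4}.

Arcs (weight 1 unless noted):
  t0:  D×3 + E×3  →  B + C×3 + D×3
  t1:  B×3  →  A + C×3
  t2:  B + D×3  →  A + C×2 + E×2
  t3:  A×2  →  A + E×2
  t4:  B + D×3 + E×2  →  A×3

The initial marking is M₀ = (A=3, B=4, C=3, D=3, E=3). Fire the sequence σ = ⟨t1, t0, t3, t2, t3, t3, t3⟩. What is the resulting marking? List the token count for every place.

(A=1, B=1, C=11, D=0, E=10)

step 1: fire t1:  (A=3, B=4, C=3, D=3, E=3) → (A=4, B=1, C=6, D=3, E=3)
step 2: fire t0:  (A=4, B=1, C=6, D=3, E=3) → (A=4, B=2, C=9, D=3, E=0)
step 3: fire t3:  (A=4, B=2, C=9, D=3, E=0) → (A=3, B=2, C=9, D=3, E=2)
step 4: fire t2:  (A=3, B=2, C=9, D=3, E=2) → (A=4, B=1, C=11, D=0, E=4)
step 5: fire t3:  (A=4, B=1, C=11, D=0, E=4) → (A=3, B=1, C=11, D=0, E=6)
step 6: fire t3:  (A=3, B=1, C=11, D=0, E=6) → (A=2, B=1, C=11, D=0, E=8)
step 7: fire t3:  (A=2, B=1, C=11, D=0, E=8) → (A=1, B=1, C=11, D=0, E=10)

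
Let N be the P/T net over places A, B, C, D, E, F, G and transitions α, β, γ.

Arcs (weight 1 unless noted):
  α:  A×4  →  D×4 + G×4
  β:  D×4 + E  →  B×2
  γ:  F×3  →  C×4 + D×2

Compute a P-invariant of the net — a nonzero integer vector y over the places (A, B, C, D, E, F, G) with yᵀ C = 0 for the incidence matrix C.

y = (A:2, B:4, C:-1, D:2, E:0, F:0, G:0)

Incidence matrix C (rows=places, cols=transitions):
        α    β    γ
    A  -4    0    0
    B   0    2    0
    C   0    0    4
    D   4   -4    2
    E   0   -1    0
    F   0    0   -3
    G   4    0    0

Candidate y = [2, 4, -1, 2, 0, 0, 0]; check y·C column-wise:
  col α: 2·-4 + 4·0 + -1·0 + 2·4 + 0·4 = 0
  col β: 2·0 + 4·2 + -1·0 + 2·-4 + 0·-1 = 0
  col γ: 2·0 + 4·0 + -1·4 + 2·2 + 0·-3 = 0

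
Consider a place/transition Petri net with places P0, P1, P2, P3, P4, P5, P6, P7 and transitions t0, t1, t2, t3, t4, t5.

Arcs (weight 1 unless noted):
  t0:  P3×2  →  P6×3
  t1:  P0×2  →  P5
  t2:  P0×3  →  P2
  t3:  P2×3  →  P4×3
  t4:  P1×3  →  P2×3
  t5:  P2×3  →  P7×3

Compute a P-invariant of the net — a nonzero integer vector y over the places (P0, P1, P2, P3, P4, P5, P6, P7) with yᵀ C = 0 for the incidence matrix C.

y = (P0:0, P1:0, P2:0, P3:3, P4:0, P5:0, P6:2, P7:0)

Incidence matrix C (rows=places, cols=transitions):
       t0   t1   t2   t3   t4   t5
   P0   0   -2   -3    0    0    0
   P1   0    0    0    0   -3    0
   P2   0    0    1   -3    3   -3
   P3  -2    0    0    0    0    0
   P4   0    0    0    3    0    0
   P5   0    1    0    0    0    0
   P6   3    0    0    0    0    0
   P7   0    0    0    0    0    3

Candidate y = [0, 0, 0, 3, 0, 0, 2, 0]; check y·C column-wise:
  col t0: 3·-2 + 2·3 = 0
  col t1: 0·-2 + 3·0 + 0·1 + 2·0 = 0
  col t2: 0·-3 + 0·1 + 3·0 + 2·0 = 0
  col t3: 0·-3 + 3·0 + 0·3 + 2·0 = 0
  col t4: 0·-3 + 0·3 + 3·0 + 2·0 = 0
  col t5: 0·-3 + 3·0 + 2·0 + 0·3 = 0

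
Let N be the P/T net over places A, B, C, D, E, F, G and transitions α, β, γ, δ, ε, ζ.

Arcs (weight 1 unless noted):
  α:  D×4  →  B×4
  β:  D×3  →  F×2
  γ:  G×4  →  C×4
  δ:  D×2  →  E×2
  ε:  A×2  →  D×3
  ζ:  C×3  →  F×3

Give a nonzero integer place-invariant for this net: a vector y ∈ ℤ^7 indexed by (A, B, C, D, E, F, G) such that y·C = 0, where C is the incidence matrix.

Incidence matrix C (rows=places, cols=transitions):
        α    β    γ    δ    ε    ζ
    A   0    0    0    0   -2    0
    B   4    0    0    0    0    0
    C   0    0    4    0    0   -3
    D  -4   -3    0   -2    3    0
    E   0    0    0    2    0    0
    F   0    2    0    0    0    3
    G   0    0   -4    0    0    0

Candidate y = [3, 2, 3, 2, 2, 3, 3]; check y·C column-wise:
  col α: 3·0 + 2·4 + 3·0 + 2·-4 + 2·0 + 3·0 + 3·0 = 0
  col β: 3·0 + 2·0 + 3·0 + 2·-3 + 2·0 + 3·2 + 3·0 = 0
  col γ: 3·0 + 2·0 + 3·4 + 2·0 + 2·0 + 3·0 + 3·-4 = 0
  col δ: 3·0 + 2·0 + 3·0 + 2·-2 + 2·2 + 3·0 + 3·0 = 0
  col ε: 3·-2 + 2·0 + 3·0 + 2·3 + 2·0 + 3·0 + 3·0 = 0
  col ζ: 3·0 + 2·0 + 3·-3 + 2·0 + 2·0 + 3·3 + 3·0 = 0

y = (A:3, B:2, C:3, D:2, E:2, F:3, G:3)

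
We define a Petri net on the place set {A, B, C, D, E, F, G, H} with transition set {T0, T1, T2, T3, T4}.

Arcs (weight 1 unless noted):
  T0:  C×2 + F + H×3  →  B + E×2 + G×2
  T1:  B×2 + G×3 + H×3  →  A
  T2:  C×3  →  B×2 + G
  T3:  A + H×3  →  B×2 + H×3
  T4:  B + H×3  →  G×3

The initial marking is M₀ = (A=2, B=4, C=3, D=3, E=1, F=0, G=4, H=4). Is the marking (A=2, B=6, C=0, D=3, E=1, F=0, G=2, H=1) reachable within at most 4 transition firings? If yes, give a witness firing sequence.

step 1: fire T2:  (A=2, B=4, C=3, D=3, E=1, F=0, G=4, H=4) → (A=2, B=6, C=0, D=3, E=1, F=0, G=5, H=4)
step 2: fire T3:  (A=2, B=6, C=0, D=3, E=1, F=0, G=5, H=4) → (A=1, B=8, C=0, D=3, E=1, F=0, G=5, H=4)
step 3: fire T1:  (A=1, B=8, C=0, D=3, E=1, F=0, G=5, H=4) → (A=2, B=6, C=0, D=3, E=1, F=0, G=2, H=1)

YES — reachable via ⟨T2, T3, T1⟩ (3 firings)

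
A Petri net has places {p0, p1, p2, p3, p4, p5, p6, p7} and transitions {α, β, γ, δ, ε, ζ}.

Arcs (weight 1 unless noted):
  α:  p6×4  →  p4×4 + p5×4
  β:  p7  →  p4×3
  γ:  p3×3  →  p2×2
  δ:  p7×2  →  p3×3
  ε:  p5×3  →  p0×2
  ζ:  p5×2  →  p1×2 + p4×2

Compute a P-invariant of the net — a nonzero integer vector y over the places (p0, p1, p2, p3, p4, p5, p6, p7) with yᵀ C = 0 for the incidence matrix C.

Incidence matrix C (rows=places, cols=transitions):
        α    β    γ    δ    ε    ζ
   p0   0    0    0    0    2    0
   p1   0    0    0    0    0    2
   p2   0    0    2    0    0    0
   p3   0    0   -3    3    0    0
   p4   4    3    0    0    0    2
   p5   4    0    0    0   -3   -2
   p6  -4    0    0    0    0    0
   p7   0   -1    0   -2    0    0

Candidate y = [3, 2, 0, 0, 0, 2, 2, 0]; check y·C column-wise:
  col α: 3·0 + 2·0 + 0·4 + 2·4 + 2·-4 = 0
  col β: 3·0 + 2·0 + 0·3 + 2·0 + 2·0 + 0·-1 = 0
  col γ: 3·0 + 2·0 + 0·2 + 0·-3 + 2·0 + 2·0 = 0
  col δ: 3·0 + 2·0 + 0·3 + 2·0 + 2·0 + 0·-2 = 0
  col ε: 3·2 + 2·0 + 2·-3 + 2·0 = 0
  col ζ: 3·0 + 2·2 + 0·2 + 2·-2 + 2·0 = 0

y = (p0:3, p1:2, p2:0, p3:0, p4:0, p5:2, p6:2, p7:0)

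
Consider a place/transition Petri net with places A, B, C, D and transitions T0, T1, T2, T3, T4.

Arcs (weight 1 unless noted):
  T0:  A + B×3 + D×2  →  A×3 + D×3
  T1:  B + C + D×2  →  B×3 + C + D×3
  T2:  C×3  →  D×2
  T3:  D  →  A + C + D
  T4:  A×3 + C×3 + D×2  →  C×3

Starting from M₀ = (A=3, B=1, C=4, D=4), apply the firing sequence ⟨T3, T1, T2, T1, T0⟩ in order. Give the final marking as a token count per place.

step 1: fire T3:  (A=3, B=1, C=4, D=4) → (A=4, B=1, C=5, D=4)
step 2: fire T1:  (A=4, B=1, C=5, D=4) → (A=4, B=3, C=5, D=5)
step 3: fire T2:  (A=4, B=3, C=5, D=5) → (A=4, B=3, C=2, D=7)
step 4: fire T1:  (A=4, B=3, C=2, D=7) → (A=4, B=5, C=2, D=8)
step 5: fire T0:  (A=4, B=5, C=2, D=8) → (A=6, B=2, C=2, D=9)

(A=6, B=2, C=2, D=9)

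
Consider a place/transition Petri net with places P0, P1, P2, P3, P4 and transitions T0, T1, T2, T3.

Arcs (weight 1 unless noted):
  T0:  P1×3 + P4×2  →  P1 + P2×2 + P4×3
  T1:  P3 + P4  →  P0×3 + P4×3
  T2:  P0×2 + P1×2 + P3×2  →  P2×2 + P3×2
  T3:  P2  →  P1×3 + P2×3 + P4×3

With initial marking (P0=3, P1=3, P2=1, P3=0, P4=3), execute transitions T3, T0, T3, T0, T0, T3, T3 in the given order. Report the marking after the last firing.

(P0=3, P1=9, P2=15, P3=0, P4=18)

step 1: fire T3:  (P0=3, P1=3, P2=1, P3=0, P4=3) → (P0=3, P1=6, P2=3, P3=0, P4=6)
step 2: fire T0:  (P0=3, P1=6, P2=3, P3=0, P4=6) → (P0=3, P1=4, P2=5, P3=0, P4=7)
step 3: fire T3:  (P0=3, P1=4, P2=5, P3=0, P4=7) → (P0=3, P1=7, P2=7, P3=0, P4=10)
step 4: fire T0:  (P0=3, P1=7, P2=7, P3=0, P4=10) → (P0=3, P1=5, P2=9, P3=0, P4=11)
step 5: fire T0:  (P0=3, P1=5, P2=9, P3=0, P4=11) → (P0=3, P1=3, P2=11, P3=0, P4=12)
step 6: fire T3:  (P0=3, P1=3, P2=11, P3=0, P4=12) → (P0=3, P1=6, P2=13, P3=0, P4=15)
step 7: fire T3:  (P0=3, P1=6, P2=13, P3=0, P4=15) → (P0=3, P1=9, P2=15, P3=0, P4=18)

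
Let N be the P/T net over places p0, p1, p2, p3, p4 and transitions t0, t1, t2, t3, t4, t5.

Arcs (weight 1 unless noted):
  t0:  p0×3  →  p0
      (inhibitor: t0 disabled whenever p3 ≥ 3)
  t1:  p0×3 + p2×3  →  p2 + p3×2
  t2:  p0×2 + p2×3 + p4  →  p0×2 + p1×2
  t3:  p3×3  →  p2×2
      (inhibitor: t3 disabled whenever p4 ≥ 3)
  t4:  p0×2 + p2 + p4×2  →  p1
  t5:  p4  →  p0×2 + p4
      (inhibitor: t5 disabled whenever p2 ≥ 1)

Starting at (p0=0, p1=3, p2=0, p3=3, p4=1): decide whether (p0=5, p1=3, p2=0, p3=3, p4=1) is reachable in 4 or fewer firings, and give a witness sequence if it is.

NO — not reachable within 4 firings

depth 0: 1 marking
depth 1: 3 markings reached so far
depth 2: 5 markings reached so far
depth 3: 7 markings reached so far
depth 4: 9 markings reached so far
target is not among the 9 markings reachable within 4 steps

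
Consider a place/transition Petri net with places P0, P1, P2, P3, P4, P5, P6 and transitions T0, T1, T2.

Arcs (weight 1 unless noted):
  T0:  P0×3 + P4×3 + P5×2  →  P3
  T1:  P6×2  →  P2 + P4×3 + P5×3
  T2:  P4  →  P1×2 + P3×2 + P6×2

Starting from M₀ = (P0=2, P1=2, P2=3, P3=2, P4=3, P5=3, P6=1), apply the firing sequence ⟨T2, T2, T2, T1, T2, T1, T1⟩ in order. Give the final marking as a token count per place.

step 1: fire T2:  (P0=2, P1=2, P2=3, P3=2, P4=3, P5=3, P6=1) → (P0=2, P1=4, P2=3, P3=4, P4=2, P5=3, P6=3)
step 2: fire T2:  (P0=2, P1=4, P2=3, P3=4, P4=2, P5=3, P6=3) → (P0=2, P1=6, P2=3, P3=6, P4=1, P5=3, P6=5)
step 3: fire T2:  (P0=2, P1=6, P2=3, P3=6, P4=1, P5=3, P6=5) → (P0=2, P1=8, P2=3, P3=8, P4=0, P5=3, P6=7)
step 4: fire T1:  (P0=2, P1=8, P2=3, P3=8, P4=0, P5=3, P6=7) → (P0=2, P1=8, P2=4, P3=8, P4=3, P5=6, P6=5)
step 5: fire T2:  (P0=2, P1=8, P2=4, P3=8, P4=3, P5=6, P6=5) → (P0=2, P1=10, P2=4, P3=10, P4=2, P5=6, P6=7)
step 6: fire T1:  (P0=2, P1=10, P2=4, P3=10, P4=2, P5=6, P6=7) → (P0=2, P1=10, P2=5, P3=10, P4=5, P5=9, P6=5)
step 7: fire T1:  (P0=2, P1=10, P2=5, P3=10, P4=5, P5=9, P6=5) → (P0=2, P1=10, P2=6, P3=10, P4=8, P5=12, P6=3)

(P0=2, P1=10, P2=6, P3=10, P4=8, P5=12, P6=3)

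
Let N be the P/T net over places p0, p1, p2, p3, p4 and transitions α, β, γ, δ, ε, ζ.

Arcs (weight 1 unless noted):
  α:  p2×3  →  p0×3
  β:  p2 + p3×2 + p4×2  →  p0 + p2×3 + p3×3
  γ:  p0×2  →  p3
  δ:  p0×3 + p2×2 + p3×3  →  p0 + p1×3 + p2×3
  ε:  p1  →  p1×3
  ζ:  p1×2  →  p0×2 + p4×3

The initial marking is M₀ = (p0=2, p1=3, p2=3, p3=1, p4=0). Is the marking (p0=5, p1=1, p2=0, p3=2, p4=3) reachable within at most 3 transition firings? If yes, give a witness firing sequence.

step 1: fire α:  (p0=2, p1=3, p2=3, p3=1, p4=0) → (p0=5, p1=3, p2=0, p3=1, p4=0)
step 2: fire γ:  (p0=5, p1=3, p2=0, p3=1, p4=0) → (p0=3, p1=3, p2=0, p3=2, p4=0)
step 3: fire ζ:  (p0=3, p1=3, p2=0, p3=2, p4=0) → (p0=5, p1=1, p2=0, p3=2, p4=3)

YES — reachable via ⟨α, γ, ζ⟩ (3 firings)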